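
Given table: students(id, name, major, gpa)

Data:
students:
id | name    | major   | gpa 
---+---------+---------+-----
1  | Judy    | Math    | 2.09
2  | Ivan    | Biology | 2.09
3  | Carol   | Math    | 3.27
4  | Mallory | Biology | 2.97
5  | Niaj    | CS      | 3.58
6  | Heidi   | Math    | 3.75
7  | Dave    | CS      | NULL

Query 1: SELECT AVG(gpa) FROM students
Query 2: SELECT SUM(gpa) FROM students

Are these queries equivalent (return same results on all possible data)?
No, not equivalent

Query 1 returns: [(2.9583333333333335,)]
Query 2 returns: [(17.75,)]

Reason: AVG vs SUM give different aggregate values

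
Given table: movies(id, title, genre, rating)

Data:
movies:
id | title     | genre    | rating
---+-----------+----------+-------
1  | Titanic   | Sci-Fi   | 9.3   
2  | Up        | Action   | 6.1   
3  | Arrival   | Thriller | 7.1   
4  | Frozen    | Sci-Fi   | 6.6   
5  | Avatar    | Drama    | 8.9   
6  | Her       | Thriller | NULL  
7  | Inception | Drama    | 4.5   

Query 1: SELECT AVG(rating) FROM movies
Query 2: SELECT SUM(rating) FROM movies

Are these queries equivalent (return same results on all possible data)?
No, not equivalent

Query 1 returns: [(7.083333333333333,)]
Query 2 returns: [(42.5,)]

Reason: AVG vs SUM give different aggregate values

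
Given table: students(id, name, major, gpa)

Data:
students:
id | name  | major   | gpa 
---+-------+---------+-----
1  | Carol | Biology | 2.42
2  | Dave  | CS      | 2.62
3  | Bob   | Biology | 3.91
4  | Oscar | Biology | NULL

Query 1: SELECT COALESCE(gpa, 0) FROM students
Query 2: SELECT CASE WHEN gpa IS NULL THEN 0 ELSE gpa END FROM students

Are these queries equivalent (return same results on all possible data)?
Yes, equivalent

Both queries return: [(0,), (2.42,), (2.62,), (3.91,)]

Reason: COALESCE vs CASE for NULL handling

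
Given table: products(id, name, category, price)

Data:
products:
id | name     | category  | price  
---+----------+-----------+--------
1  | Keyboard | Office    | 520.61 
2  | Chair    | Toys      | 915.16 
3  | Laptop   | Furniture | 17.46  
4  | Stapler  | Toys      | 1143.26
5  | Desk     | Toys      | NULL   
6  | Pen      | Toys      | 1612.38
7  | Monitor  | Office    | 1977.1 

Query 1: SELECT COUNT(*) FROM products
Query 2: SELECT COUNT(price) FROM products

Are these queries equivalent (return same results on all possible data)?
No, not equivalent

Query 1 returns: [(7,)]
Query 2 returns: [(6,)]

Reason: COUNT(*) includes NULLs, COUNT(column) excludes them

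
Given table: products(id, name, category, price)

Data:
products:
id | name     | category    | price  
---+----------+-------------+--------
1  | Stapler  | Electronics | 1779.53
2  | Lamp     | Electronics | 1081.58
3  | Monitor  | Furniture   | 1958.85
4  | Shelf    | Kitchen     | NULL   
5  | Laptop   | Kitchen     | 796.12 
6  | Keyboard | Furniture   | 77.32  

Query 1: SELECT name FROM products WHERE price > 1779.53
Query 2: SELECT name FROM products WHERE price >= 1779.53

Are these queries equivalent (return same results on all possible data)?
No, not equivalent

Query 1 returns: [('Monitor',)]
Query 2 returns: [('Stapler',), ('Monitor',)]

Reason: > vs >= gives different results when price = 1779.53 exists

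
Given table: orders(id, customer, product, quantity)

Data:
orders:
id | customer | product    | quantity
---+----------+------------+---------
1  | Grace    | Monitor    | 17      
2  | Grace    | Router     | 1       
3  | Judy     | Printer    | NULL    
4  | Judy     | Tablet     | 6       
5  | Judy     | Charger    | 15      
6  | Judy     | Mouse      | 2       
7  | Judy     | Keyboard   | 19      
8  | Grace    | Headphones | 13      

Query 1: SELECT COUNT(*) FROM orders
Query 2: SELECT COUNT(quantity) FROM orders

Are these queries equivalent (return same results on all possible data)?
No, not equivalent

Query 1 returns: [(8,)]
Query 2 returns: [(7,)]

Reason: COUNT(*) includes NULLs, COUNT(column) excludes them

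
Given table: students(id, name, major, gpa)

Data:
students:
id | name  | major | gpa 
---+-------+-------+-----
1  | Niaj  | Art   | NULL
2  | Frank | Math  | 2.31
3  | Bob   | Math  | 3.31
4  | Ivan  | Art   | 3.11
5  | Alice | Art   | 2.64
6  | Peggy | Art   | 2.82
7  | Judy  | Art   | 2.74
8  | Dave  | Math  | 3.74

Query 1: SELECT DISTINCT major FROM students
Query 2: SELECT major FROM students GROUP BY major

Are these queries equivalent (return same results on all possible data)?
Yes, equivalent

Both queries return: [('Art',), ('Math',)]

Reason: Both get unique majors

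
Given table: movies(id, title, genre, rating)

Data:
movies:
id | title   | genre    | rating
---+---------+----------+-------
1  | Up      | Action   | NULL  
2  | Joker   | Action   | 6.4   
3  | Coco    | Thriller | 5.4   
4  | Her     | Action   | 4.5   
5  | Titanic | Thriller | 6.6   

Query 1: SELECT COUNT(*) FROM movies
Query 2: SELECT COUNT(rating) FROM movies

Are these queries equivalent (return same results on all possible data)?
No, not equivalent

Query 1 returns: [(5,)]
Query 2 returns: [(4,)]

Reason: COUNT(*) includes NULLs, COUNT(column) excludes them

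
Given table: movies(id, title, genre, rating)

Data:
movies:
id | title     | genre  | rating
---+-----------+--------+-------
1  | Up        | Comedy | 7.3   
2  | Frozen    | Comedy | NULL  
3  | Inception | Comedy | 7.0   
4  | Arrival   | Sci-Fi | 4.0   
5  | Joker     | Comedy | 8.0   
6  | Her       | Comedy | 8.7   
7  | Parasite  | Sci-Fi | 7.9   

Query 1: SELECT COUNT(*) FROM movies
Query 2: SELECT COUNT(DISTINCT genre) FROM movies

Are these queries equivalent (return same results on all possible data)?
No, not equivalent

Query 1 returns: [(7,)]
Query 2 returns: [(2,)]

Reason: COUNT(*) counts rows, COUNT(DISTINCT genre) counts unique genres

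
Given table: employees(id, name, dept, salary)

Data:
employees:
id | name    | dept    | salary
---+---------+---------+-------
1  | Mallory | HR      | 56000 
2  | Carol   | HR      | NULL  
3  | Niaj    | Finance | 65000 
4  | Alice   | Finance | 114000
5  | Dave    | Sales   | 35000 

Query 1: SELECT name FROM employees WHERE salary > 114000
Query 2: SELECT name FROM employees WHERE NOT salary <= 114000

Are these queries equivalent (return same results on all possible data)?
Yes, equivalent

Both queries return: []

Reason: Both filter salary > 114000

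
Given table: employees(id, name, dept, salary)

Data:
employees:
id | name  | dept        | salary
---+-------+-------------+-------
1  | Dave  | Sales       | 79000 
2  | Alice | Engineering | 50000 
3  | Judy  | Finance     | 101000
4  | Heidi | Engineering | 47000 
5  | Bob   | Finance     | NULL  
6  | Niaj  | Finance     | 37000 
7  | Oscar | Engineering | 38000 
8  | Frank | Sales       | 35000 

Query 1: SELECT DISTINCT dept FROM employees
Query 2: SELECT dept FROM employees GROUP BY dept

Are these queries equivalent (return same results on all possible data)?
Yes, equivalent

Both queries return: [('Engineering',), ('Finance',), ('Sales',)]

Reason: Both get unique depts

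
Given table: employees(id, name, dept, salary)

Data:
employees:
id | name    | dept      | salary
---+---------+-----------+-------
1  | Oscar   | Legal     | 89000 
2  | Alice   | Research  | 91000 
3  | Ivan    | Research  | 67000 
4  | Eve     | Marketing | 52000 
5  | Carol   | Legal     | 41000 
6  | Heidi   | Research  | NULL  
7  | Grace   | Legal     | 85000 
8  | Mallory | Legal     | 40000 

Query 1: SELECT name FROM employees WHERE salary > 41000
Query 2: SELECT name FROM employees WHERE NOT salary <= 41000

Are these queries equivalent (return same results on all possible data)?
Yes, equivalent

Both queries return: [('Alice',), ('Eve',), ('Grace',), ('Ivan',), ('Oscar',)]

Reason: Both filter salary > 41000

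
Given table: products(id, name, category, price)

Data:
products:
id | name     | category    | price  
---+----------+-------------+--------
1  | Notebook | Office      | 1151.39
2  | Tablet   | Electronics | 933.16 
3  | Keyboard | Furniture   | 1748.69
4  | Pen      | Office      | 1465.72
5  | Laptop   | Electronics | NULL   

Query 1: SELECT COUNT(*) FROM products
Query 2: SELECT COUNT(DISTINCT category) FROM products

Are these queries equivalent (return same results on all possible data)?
No, not equivalent

Query 1 returns: [(5,)]
Query 2 returns: [(3,)]

Reason: COUNT(*) counts rows, COUNT(DISTINCT category) counts unique categorys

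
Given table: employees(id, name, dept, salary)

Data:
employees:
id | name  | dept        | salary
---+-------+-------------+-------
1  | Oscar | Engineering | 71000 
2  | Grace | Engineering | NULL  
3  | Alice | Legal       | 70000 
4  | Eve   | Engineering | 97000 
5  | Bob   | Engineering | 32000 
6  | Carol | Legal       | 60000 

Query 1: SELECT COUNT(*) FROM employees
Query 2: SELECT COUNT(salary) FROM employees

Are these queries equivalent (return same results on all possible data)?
No, not equivalent

Query 1 returns: [(6,)]
Query 2 returns: [(5,)]

Reason: COUNT(*) includes NULLs, COUNT(column) excludes them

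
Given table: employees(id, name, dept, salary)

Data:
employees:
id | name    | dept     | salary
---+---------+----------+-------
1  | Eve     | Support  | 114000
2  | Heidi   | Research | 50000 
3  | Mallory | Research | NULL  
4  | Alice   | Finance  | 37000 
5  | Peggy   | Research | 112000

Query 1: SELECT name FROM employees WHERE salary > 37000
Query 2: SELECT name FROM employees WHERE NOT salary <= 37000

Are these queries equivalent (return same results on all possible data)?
Yes, equivalent

Both queries return: [('Eve',), ('Heidi',), ('Peggy',)]

Reason: Both filter salary > 37000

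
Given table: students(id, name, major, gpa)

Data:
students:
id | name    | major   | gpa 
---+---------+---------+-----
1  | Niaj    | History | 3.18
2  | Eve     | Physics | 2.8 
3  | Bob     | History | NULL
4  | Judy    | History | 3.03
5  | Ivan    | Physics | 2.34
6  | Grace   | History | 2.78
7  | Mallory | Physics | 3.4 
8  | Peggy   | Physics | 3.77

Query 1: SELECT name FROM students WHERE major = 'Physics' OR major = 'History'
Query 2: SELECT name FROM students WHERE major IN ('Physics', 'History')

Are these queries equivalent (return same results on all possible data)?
Yes, equivalent

Both queries return: [('Bob',), ('Eve',), ('Grace',), ('Ivan',), ('Judy',), ('Mallory',), ('Niaj',), ('Peggy',)]

Reason: OR vs IN are equivalent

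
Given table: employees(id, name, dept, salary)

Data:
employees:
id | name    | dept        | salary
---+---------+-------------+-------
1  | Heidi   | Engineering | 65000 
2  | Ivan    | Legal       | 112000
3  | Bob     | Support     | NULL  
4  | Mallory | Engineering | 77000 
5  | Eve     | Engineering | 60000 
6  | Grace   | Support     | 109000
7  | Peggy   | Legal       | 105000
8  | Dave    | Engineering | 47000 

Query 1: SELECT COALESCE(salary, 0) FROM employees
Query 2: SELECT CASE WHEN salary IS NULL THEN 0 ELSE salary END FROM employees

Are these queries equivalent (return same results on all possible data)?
Yes, equivalent

Both queries return: [(0,), (47000,), (60000,), (65000,), (77000,), (105000,), (109000,), (112000,)]

Reason: COALESCE vs CASE for NULL handling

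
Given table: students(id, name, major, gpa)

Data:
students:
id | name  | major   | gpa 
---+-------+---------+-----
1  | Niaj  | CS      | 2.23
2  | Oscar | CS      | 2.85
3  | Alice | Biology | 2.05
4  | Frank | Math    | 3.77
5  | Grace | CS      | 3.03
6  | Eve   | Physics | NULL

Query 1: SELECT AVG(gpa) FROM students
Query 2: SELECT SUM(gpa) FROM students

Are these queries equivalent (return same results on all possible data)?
No, not equivalent

Query 1 returns: [(2.786,)]
Query 2 returns: [(13.93,)]

Reason: AVG vs SUM give different aggregate values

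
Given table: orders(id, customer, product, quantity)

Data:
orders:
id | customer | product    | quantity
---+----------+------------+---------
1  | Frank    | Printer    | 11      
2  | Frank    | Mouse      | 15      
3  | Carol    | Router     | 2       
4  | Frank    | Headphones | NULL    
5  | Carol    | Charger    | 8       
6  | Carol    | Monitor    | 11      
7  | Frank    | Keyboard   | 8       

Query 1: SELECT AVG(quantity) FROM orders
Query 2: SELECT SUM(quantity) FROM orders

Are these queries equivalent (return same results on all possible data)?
No, not equivalent

Query 1 returns: [(9.166666666666666,)]
Query 2 returns: [(55,)]

Reason: AVG vs SUM give different aggregate values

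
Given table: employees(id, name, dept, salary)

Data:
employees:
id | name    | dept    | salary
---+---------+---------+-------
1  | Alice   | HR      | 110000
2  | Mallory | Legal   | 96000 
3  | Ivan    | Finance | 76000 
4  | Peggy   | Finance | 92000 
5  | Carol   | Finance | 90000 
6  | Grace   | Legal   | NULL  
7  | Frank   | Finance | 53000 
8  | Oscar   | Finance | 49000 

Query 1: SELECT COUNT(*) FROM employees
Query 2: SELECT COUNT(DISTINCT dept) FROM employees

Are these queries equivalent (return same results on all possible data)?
No, not equivalent

Query 1 returns: [(8,)]
Query 2 returns: [(3,)]

Reason: COUNT(*) counts rows, COUNT(DISTINCT dept) counts unique depts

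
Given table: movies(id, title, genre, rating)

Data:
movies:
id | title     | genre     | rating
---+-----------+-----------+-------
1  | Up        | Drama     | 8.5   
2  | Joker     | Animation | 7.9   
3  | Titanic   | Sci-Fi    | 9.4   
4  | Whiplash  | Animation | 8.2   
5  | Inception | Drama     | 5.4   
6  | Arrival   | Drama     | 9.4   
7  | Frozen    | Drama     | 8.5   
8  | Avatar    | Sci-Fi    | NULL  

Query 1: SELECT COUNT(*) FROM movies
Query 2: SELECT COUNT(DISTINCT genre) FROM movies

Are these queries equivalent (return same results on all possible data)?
No, not equivalent

Query 1 returns: [(8,)]
Query 2 returns: [(3,)]

Reason: COUNT(*) counts rows, COUNT(DISTINCT genre) counts unique genres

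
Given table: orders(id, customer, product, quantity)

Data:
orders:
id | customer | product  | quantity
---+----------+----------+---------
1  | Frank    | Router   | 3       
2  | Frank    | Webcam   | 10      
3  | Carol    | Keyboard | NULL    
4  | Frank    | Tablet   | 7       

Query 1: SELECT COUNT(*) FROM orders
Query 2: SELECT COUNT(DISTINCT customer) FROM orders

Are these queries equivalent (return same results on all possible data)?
No, not equivalent

Query 1 returns: [(4,)]
Query 2 returns: [(2,)]

Reason: COUNT(*) counts rows, COUNT(DISTINCT customer) counts unique customers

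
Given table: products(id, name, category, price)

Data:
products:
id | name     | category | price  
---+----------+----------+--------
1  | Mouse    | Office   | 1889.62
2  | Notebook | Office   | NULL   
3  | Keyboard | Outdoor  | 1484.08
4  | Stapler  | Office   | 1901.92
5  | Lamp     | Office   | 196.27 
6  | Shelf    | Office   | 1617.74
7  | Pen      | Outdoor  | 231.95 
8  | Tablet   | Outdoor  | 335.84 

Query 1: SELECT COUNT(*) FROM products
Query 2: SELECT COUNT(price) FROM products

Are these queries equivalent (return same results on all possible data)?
No, not equivalent

Query 1 returns: [(8,)]
Query 2 returns: [(7,)]

Reason: COUNT(*) includes NULLs, COUNT(column) excludes them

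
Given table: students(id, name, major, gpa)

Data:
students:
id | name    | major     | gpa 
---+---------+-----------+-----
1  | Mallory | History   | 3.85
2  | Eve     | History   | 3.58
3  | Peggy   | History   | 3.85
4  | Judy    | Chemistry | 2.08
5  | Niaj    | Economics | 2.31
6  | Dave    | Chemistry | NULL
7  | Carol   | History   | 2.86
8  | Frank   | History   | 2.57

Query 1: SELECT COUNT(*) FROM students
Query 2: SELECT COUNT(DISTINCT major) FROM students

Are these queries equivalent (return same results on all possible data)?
No, not equivalent

Query 1 returns: [(8,)]
Query 2 returns: [(3,)]

Reason: COUNT(*) counts rows, COUNT(DISTINCT major) counts unique majors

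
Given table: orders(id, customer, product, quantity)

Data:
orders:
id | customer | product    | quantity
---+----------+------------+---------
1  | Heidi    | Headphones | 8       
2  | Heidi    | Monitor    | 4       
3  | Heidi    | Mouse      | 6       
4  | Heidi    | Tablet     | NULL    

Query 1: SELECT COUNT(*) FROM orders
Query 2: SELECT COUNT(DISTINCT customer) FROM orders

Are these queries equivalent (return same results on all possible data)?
No, not equivalent

Query 1 returns: [(4,)]
Query 2 returns: [(1,)]

Reason: COUNT(*) counts rows, COUNT(DISTINCT customer) counts unique customers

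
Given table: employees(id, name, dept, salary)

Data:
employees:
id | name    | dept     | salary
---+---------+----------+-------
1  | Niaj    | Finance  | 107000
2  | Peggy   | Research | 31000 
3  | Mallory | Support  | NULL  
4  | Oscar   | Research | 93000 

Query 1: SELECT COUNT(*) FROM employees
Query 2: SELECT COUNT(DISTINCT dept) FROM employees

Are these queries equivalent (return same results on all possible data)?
No, not equivalent

Query 1 returns: [(4,)]
Query 2 returns: [(3,)]

Reason: COUNT(*) counts rows, COUNT(DISTINCT dept) counts unique depts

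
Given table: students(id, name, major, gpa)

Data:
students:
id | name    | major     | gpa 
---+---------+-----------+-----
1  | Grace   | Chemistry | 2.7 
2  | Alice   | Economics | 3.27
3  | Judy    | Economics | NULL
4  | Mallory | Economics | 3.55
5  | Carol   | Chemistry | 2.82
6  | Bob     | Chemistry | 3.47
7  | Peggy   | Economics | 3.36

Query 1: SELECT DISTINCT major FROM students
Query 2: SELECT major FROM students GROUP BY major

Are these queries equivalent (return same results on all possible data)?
Yes, equivalent

Both queries return: [('Chemistry',), ('Economics',)]

Reason: Both get unique majors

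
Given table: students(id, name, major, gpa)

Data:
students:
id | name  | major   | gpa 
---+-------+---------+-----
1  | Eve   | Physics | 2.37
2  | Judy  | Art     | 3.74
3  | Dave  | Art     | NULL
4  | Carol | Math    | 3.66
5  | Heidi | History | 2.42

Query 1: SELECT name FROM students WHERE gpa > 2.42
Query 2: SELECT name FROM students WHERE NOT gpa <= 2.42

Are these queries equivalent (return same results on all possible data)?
Yes, equivalent

Both queries return: [('Carol',), ('Judy',)]

Reason: Both filter gpa > 2.42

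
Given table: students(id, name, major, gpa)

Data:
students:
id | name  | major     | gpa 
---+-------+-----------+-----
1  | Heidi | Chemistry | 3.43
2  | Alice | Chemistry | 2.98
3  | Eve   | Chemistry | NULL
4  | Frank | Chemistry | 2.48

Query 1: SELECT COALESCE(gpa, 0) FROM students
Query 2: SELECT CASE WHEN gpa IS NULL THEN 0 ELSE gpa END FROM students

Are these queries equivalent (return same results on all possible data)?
Yes, equivalent

Both queries return: [(0,), (2.48,), (2.98,), (3.43,)]

Reason: COALESCE vs CASE for NULL handling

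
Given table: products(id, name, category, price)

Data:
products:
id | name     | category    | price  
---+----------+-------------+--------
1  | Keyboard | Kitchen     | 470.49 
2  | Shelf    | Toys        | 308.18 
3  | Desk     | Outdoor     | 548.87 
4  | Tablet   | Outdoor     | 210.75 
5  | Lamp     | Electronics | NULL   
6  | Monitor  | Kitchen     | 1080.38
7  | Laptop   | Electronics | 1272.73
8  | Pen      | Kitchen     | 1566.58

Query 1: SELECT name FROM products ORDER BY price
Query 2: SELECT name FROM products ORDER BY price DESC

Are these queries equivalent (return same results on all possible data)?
No, not equivalent

Query 1 returns: [('Lamp',), ('Tablet',), ('Shelf',), ('Keyboard',), ('Desk',), ('Monitor',), ('Laptop',), ('Pen',)]
Query 2 returns: [('Pen',), ('Laptop',), ('Monitor',), ('Desk',), ('Keyboard',), ('Shelf',), ('Tablet',), ('Lamp',)]

Reason: ASC vs DESC gives opposite ordering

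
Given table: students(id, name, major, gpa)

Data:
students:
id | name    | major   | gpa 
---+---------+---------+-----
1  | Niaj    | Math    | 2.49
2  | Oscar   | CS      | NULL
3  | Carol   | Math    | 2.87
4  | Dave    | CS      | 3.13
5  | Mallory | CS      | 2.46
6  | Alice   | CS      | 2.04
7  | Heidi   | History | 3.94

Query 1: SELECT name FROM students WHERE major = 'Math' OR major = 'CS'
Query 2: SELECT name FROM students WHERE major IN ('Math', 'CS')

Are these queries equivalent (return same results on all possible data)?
Yes, equivalent

Both queries return: [('Alice',), ('Carol',), ('Dave',), ('Mallory',), ('Niaj',), ('Oscar',)]

Reason: OR vs IN are equivalent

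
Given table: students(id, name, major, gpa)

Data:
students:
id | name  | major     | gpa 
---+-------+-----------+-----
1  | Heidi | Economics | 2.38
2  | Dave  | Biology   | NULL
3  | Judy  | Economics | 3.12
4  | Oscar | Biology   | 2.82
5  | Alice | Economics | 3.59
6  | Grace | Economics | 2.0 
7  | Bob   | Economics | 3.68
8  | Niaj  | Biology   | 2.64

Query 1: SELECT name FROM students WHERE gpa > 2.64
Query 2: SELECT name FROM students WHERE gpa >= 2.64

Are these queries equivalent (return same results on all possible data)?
No, not equivalent

Query 1 returns: [('Judy',), ('Oscar',), ('Alice',), ('Bob',)]
Query 2 returns: [('Judy',), ('Oscar',), ('Alice',), ('Bob',), ('Niaj',)]

Reason: > vs >= gives different results when gpa = 2.64 exists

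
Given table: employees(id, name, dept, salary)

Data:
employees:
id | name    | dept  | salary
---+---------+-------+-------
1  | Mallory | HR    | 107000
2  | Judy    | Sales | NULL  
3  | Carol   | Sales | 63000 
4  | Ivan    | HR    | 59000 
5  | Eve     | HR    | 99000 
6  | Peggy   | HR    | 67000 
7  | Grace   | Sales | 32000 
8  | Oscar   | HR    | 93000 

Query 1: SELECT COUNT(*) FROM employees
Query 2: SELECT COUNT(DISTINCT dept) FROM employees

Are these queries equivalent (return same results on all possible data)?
No, not equivalent

Query 1 returns: [(8,)]
Query 2 returns: [(2,)]

Reason: COUNT(*) counts rows, COUNT(DISTINCT dept) counts unique depts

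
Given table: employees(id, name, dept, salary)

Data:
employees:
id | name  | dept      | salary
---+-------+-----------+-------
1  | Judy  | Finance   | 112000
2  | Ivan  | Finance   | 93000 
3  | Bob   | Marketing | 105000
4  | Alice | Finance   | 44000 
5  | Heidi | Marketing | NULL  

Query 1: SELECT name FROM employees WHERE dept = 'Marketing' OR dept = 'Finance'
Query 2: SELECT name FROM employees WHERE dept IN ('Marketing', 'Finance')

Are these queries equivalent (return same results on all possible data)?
Yes, equivalent

Both queries return: [('Alice',), ('Bob',), ('Heidi',), ('Ivan',), ('Judy',)]

Reason: OR vs IN are equivalent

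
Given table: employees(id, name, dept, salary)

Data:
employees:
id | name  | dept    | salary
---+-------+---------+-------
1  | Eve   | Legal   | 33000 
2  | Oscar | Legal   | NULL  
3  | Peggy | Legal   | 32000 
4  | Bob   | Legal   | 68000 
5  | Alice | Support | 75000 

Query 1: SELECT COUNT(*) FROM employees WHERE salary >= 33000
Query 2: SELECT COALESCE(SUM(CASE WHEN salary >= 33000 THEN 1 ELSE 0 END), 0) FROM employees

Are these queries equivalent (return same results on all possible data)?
Yes, equivalent

Both queries return: [(3,)]

Reason: COUNT with WHERE vs conditional SUM (COALESCE handles empty-table NULL)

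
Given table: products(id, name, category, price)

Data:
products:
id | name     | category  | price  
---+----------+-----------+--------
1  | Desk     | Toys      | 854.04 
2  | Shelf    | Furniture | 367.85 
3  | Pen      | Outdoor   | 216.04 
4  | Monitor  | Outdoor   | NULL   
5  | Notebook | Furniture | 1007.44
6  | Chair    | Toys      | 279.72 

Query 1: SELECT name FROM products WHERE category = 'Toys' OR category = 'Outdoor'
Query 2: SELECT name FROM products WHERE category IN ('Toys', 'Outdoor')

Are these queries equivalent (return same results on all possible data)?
Yes, equivalent

Both queries return: [('Chair',), ('Desk',), ('Monitor',), ('Pen',)]

Reason: OR vs IN are equivalent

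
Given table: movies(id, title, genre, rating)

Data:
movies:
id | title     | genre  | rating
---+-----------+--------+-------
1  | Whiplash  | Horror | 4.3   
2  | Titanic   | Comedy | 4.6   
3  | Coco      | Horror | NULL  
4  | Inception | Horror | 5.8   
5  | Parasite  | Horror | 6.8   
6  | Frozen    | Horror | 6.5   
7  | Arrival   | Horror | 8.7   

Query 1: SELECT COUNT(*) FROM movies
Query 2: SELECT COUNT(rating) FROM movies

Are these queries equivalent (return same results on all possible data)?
No, not equivalent

Query 1 returns: [(7,)]
Query 2 returns: [(6,)]

Reason: COUNT(*) includes NULLs, COUNT(column) excludes them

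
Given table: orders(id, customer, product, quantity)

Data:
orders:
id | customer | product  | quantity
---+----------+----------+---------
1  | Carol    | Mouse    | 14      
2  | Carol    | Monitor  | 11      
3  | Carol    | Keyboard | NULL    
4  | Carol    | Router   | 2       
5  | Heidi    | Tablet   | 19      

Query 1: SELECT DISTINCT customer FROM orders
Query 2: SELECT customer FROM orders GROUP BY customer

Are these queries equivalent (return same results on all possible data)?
Yes, equivalent

Both queries return: [('Carol',), ('Heidi',)]

Reason: Both get unique customers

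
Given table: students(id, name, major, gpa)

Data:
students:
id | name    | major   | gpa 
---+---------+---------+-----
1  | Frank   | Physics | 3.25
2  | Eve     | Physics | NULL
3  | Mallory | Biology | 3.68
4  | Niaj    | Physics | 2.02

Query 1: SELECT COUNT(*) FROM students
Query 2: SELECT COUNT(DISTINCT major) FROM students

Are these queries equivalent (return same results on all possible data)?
No, not equivalent

Query 1 returns: [(4,)]
Query 2 returns: [(2,)]

Reason: COUNT(*) counts rows, COUNT(DISTINCT major) counts unique majors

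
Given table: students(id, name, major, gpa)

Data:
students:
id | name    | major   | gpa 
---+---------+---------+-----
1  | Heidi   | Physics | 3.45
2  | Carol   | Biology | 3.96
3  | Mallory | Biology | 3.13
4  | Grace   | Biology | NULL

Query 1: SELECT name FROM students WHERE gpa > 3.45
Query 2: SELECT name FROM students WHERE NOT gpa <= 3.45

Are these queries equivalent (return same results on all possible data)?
Yes, equivalent

Both queries return: [('Carol',)]

Reason: Both filter gpa > 3.45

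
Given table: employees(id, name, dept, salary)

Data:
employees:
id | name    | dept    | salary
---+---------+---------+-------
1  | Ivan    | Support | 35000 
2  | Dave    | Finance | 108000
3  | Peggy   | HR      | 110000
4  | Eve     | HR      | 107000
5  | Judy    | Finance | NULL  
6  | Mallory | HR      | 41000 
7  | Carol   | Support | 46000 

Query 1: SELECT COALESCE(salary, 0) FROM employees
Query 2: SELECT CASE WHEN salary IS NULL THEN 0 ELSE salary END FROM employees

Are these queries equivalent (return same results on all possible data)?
Yes, equivalent

Both queries return: [(0,), (35000,), (41000,), (46000,), (107000,), (108000,), (110000,)]

Reason: COALESCE vs CASE for NULL handling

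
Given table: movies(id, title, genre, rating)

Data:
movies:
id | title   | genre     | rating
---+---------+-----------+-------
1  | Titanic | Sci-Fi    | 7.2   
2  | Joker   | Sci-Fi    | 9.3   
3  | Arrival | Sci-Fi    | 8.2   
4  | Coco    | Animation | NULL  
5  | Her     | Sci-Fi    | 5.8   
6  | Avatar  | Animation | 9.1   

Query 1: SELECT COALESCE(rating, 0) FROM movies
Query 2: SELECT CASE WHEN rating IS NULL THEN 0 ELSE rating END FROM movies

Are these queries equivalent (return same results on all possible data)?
Yes, equivalent

Both queries return: [(0,), (5.8,), (7.2,), (8.2,), (9.1,), (9.3,)]

Reason: COALESCE vs CASE for NULL handling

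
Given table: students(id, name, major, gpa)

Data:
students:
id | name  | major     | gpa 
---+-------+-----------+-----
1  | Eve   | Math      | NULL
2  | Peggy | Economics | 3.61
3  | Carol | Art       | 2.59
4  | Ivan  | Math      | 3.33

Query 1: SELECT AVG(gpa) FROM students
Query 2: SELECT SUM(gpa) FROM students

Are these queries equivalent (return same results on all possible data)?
No, not equivalent

Query 1 returns: [(3.1766666666666663,)]
Query 2 returns: [(9.53,)]

Reason: AVG vs SUM give different aggregate values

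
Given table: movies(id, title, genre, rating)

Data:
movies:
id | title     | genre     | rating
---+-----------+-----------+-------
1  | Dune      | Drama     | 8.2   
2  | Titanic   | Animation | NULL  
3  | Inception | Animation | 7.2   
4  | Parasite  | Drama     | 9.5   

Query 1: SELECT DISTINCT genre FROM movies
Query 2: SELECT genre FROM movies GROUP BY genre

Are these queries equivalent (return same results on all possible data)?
Yes, equivalent

Both queries return: [('Animation',), ('Drama',)]

Reason: Both get unique genres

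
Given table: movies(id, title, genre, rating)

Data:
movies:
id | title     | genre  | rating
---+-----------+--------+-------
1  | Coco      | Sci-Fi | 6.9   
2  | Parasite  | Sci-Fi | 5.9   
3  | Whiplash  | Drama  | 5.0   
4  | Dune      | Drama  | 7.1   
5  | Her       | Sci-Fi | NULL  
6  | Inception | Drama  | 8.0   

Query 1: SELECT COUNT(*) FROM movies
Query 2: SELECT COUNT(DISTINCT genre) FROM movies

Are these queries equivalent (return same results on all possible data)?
No, not equivalent

Query 1 returns: [(6,)]
Query 2 returns: [(2,)]

Reason: COUNT(*) counts rows, COUNT(DISTINCT genre) counts unique genres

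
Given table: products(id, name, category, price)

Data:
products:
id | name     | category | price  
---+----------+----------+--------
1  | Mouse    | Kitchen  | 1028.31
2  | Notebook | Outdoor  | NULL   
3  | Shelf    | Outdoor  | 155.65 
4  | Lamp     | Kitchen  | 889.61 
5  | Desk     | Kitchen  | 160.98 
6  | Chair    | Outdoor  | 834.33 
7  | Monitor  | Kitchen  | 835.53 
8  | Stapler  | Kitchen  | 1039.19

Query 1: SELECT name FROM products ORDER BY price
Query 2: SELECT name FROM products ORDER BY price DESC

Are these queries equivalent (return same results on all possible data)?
No, not equivalent

Query 1 returns: [('Notebook',), ('Shelf',), ('Desk',), ('Chair',), ('Monitor',), ('Lamp',), ('Mouse',), ('Stapler',)]
Query 2 returns: [('Stapler',), ('Mouse',), ('Lamp',), ('Monitor',), ('Chair',), ('Desk',), ('Shelf',), ('Notebook',)]

Reason: ASC vs DESC gives opposite ordering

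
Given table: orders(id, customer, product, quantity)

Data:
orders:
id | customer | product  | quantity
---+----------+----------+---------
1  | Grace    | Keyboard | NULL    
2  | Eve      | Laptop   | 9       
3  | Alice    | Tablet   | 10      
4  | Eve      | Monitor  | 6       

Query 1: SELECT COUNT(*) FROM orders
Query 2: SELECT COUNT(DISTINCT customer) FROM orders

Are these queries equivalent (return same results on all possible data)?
No, not equivalent

Query 1 returns: [(4,)]
Query 2 returns: [(3,)]

Reason: COUNT(*) counts rows, COUNT(DISTINCT customer) counts unique customers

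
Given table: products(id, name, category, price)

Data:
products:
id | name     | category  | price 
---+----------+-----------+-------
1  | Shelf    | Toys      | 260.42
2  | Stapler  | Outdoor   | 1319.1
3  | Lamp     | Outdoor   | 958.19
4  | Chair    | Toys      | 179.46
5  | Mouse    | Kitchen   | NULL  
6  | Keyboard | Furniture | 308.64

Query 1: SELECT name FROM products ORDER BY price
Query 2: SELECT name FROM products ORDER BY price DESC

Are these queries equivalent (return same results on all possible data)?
No, not equivalent

Query 1 returns: [('Mouse',), ('Chair',), ('Shelf',), ('Keyboard',), ('Lamp',), ('Stapler',)]
Query 2 returns: [('Stapler',), ('Lamp',), ('Keyboard',), ('Shelf',), ('Chair',), ('Mouse',)]

Reason: ASC vs DESC gives opposite ordering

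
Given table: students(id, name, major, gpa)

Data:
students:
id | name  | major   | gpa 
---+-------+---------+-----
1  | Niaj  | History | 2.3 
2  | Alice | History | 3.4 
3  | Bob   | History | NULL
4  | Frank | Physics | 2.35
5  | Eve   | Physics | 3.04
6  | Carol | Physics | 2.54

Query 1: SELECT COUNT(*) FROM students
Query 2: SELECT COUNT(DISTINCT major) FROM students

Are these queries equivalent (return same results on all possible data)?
No, not equivalent

Query 1 returns: [(6,)]
Query 2 returns: [(2,)]

Reason: COUNT(*) counts rows, COUNT(DISTINCT major) counts unique majors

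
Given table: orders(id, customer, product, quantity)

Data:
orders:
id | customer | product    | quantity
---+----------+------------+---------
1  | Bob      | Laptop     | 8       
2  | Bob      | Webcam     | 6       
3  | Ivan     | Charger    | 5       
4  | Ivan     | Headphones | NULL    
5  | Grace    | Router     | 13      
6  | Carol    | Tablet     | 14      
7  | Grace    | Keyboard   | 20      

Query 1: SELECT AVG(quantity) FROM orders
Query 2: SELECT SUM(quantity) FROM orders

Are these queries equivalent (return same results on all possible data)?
No, not equivalent

Query 1 returns: [(11.0,)]
Query 2 returns: [(66,)]

Reason: AVG vs SUM give different aggregate values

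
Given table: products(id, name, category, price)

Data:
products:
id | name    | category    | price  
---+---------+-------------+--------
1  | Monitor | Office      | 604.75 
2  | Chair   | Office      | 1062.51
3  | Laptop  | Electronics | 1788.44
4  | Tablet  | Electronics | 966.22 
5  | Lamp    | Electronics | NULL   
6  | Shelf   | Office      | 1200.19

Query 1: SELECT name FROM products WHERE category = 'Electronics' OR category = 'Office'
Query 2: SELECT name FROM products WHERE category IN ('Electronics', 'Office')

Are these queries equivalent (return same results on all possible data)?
Yes, equivalent

Both queries return: [('Chair',), ('Lamp',), ('Laptop',), ('Monitor',), ('Shelf',), ('Tablet',)]

Reason: OR vs IN are equivalent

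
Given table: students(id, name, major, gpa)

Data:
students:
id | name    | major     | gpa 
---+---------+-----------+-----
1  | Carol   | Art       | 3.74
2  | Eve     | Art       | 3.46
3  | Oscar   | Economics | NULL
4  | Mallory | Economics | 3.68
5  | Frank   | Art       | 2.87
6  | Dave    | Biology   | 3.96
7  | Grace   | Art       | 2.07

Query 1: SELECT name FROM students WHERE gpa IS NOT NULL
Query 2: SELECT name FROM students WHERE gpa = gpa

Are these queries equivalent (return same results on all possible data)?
Yes, equivalent

Both queries return: [('Carol',), ('Dave',), ('Eve',), ('Frank',), ('Grace',), ('Mallory',)]

Reason: IS NOT NULL vs self-equality (both exclude NULLs)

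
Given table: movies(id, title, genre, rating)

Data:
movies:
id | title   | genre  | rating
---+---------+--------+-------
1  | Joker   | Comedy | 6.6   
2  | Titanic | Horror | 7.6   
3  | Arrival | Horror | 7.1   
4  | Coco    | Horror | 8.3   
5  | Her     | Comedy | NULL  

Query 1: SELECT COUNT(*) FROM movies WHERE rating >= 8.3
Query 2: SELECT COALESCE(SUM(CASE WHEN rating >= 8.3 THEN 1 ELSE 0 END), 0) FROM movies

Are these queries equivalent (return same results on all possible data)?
Yes, equivalent

Both queries return: [(1,)]

Reason: COUNT with WHERE vs conditional SUM (COALESCE handles empty-table NULL)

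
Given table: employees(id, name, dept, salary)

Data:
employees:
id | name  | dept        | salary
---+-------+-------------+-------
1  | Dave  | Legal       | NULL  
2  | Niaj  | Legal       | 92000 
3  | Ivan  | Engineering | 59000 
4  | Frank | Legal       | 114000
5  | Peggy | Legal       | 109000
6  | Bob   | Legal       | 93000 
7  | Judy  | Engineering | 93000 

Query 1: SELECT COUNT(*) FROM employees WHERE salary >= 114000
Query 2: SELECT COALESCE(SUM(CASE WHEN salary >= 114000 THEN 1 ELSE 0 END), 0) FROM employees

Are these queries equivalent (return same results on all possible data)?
Yes, equivalent

Both queries return: [(1,)]

Reason: COUNT with WHERE vs conditional SUM (COALESCE handles empty-table NULL)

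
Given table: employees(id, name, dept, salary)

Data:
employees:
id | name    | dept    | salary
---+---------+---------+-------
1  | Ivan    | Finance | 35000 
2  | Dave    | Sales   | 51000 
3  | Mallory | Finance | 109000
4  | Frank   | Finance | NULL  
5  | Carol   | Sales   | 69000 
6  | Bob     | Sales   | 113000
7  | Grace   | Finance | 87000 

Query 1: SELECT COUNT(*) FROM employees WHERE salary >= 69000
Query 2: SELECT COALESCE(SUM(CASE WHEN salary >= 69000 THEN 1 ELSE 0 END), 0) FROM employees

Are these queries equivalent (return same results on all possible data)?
Yes, equivalent

Both queries return: [(4,)]

Reason: COUNT with WHERE vs conditional SUM (COALESCE handles empty-table NULL)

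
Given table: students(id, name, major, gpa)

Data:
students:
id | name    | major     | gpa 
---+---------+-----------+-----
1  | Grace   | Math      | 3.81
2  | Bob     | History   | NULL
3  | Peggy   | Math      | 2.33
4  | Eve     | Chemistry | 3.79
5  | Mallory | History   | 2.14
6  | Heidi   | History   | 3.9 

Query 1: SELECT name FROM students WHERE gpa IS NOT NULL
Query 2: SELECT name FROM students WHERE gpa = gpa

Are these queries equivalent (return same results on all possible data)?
Yes, equivalent

Both queries return: [('Eve',), ('Grace',), ('Heidi',), ('Mallory',), ('Peggy',)]

Reason: IS NOT NULL vs self-equality (both exclude NULLs)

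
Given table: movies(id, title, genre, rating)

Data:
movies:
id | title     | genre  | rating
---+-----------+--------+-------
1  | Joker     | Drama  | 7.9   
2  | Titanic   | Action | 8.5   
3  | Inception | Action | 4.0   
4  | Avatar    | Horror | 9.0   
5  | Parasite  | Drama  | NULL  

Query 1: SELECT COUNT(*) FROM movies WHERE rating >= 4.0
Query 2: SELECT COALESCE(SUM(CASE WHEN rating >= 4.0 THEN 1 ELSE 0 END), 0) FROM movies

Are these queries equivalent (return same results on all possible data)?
Yes, equivalent

Both queries return: [(4,)]

Reason: COUNT with WHERE vs conditional SUM (COALESCE handles empty-table NULL)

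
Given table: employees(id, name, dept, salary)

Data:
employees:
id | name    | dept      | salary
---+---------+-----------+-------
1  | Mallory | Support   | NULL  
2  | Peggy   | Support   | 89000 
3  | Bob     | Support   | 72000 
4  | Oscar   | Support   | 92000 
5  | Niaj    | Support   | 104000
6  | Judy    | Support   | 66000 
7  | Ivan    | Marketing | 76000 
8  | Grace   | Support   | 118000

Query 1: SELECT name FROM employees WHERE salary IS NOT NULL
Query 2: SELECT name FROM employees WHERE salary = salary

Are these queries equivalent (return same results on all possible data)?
Yes, equivalent

Both queries return: [('Bob',), ('Grace',), ('Ivan',), ('Judy',), ('Niaj',), ('Oscar',), ('Peggy',)]

Reason: IS NOT NULL vs self-equality (both exclude NULLs)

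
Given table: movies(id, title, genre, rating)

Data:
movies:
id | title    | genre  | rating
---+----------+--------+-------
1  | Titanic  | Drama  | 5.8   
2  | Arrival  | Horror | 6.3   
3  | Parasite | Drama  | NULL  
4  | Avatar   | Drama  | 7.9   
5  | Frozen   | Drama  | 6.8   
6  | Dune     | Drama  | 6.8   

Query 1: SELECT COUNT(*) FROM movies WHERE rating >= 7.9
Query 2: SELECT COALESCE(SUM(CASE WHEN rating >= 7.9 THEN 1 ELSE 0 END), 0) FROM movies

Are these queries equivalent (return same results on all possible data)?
Yes, equivalent

Both queries return: [(1,)]

Reason: COUNT with WHERE vs conditional SUM (COALESCE handles empty-table NULL)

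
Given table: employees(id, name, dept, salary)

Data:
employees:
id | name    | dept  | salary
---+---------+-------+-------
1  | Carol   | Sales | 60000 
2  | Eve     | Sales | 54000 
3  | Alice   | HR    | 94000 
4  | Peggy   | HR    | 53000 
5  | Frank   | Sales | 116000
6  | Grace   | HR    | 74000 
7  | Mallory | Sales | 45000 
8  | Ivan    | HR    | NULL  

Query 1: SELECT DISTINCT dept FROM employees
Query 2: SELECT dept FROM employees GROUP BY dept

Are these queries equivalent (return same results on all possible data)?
Yes, equivalent

Both queries return: [('HR',), ('Sales',)]

Reason: Both get unique depts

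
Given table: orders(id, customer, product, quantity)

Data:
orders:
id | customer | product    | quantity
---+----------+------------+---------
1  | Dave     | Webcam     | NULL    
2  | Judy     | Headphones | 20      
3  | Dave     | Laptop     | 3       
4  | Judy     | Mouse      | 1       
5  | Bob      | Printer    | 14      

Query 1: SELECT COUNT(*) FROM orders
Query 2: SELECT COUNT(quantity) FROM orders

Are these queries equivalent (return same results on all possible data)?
No, not equivalent

Query 1 returns: [(5,)]
Query 2 returns: [(4,)]

Reason: COUNT(*) includes NULLs, COUNT(column) excludes them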